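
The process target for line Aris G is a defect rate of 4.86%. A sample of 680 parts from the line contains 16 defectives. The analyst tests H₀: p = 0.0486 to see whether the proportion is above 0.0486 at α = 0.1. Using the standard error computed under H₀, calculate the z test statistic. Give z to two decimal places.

p̂ = 16/680 ≈ 0.02353.
SE = √(p₀(1−p₀)/n) = √(0.046238/680) = 0.00825.
z = (0.02353 − 0.0486)/0.00825 = -0.02507/0.00825 = -3.04.
p-value = P(Z > -3.040) ≈ 0.9988. With α = 0.1, fail to reject H₀.

z = -3.04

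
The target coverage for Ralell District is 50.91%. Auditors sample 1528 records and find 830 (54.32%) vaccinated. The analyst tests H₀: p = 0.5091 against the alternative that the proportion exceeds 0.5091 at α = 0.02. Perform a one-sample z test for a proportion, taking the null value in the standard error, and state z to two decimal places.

z = 2.67

p̂ = 830/1528 = 0.54319.
Under H₀, SE = √(0.5091·0.4909/1528) = √(0.000163558) = 0.01279.
z = (0.54319 − 0.5091)/0.01279 = 0.03409/0.01279 = 2.67.
p-value = P(Z > 2.666) ≈ 0.0038. With α = 0.02, reject H₀.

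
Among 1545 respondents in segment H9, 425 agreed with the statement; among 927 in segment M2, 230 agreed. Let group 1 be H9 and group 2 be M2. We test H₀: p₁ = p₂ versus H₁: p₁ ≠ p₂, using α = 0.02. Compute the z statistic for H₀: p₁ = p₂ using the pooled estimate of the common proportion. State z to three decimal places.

z = 1.471

p̂₁ = 425/1545 = 0.27508, p̂₂ = 230/927 = 0.24811.
Pooled p̂ = (425+230)/(1545+927) = 655/2472 = 0.26497.
SE = √(p̂(1−p̂)(1/n₁+1/n₂)) = √(0.26497·0.73503·0.001726) = √(0.000336155) = 0.01833.
z = (0.27508 − 0.24811)/0.01833 = 0.02697/0.01833 = 1.471.
Two-sided p-value ≈ 2·Φ(−1.471) = 0.1413, so at α = 0.02 we fail to reject H₀.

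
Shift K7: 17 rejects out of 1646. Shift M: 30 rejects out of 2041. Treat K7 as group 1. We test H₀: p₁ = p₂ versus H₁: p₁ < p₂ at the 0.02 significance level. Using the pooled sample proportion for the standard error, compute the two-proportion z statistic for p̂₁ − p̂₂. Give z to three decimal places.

p̂₁ = 17/1646 ≈ 0.010328, p̂₂ = 30/2041 ≈ 0.014699.
Pooled p̂ = (17+30)/(1646+2041) = 47/3687 = 0.012747.
SE = √(0.012585 × 0.00109749) = 0.003716.
z = (0.010328 − 0.014699)/0.003716 = -0.004371/0.003716 = -1.176.
p-value = P(Z < -1.176) ≈ 0.1198. With α = 0.02, fail to reject H₀.

z = -1.176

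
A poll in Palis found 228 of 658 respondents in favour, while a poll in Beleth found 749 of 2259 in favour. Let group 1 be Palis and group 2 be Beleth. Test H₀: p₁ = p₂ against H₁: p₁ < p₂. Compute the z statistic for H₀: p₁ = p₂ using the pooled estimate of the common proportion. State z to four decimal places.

p̂₁ = 228/658 ≈ 0.346505, p̂₂ = 749/2259 ≈ 0.331563.
Pooled p̂ = (228+749)/(658+2259) = 977/2917 = 0.334933.
SE = √(p̂(1−p̂)(1/n₁+1/n₂)) = √(0.334933·0.665067·0.00196243) = √(0.000437137) = 0.020908.
z = (0.346505 − 0.331563)/0.020908 = 0.014942/0.020908 = 0.7147.

z = 0.7147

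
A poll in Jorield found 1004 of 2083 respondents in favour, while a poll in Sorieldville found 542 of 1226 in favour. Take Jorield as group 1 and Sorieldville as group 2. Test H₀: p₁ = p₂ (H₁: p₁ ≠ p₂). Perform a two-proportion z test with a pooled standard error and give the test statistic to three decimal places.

z = 2.222

p̂₁ = 1004/2083 = 0.48200, p̂₂ = 542/1226 = 0.44209.
Pooled p̂ = (1004+542)/(2083+1226) = 1546/3309 = 0.46721.
SE = √(p̂(1−p̂)(1/n₁+1/n₂)) = √(0.46721·0.53279·0.00129574) = √(0.000322541) = 0.01796.
z = (0.48200 − 0.44209)/0.01796 = 0.03991/0.01796 = 2.222.
Two-sided p-value ≈ 2·Φ(−2.222) = 0.0263.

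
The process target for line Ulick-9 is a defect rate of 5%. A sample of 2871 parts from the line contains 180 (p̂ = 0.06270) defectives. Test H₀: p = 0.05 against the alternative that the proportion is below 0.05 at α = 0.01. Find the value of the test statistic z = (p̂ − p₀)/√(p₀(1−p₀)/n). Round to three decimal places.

p̂ = 180/2871 = 0.062696.
SE = √(p₀(1−p₀)/n) = √(0.0475/2871) = 0.004068.
z = (0.062696 − 0.05)/0.004068 = 0.012696/0.004068 = 3.121.
p-value = P(Z < 3.121) ≈ 0.9991. With α = 0.01, fail to reject H₀.

z = 3.121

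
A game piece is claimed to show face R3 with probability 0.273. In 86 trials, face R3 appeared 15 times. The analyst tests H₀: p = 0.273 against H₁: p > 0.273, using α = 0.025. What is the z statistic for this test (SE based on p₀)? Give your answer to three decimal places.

p̂ = 15/86 = 0.17442.
Standard error under H₀: √(0.273×0.727/86) = 0.04804.
z = (0.17442 − 0.273)/0.04804 = -0.09858/0.04804 = -2.052.
p-value = P(Z > -2.052) ≈ 0.9799. With α = 0.025, fail to reject H₀.

z = -2.052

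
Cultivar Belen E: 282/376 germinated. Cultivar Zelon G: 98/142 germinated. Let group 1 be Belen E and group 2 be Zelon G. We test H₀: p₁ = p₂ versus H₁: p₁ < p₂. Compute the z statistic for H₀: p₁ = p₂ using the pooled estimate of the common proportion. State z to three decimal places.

p̂₁ = 282/376 ≈ 0.75000, p̂₂ = 98/142 ≈ 0.69014.
Pooled p̂ = (282+98)/(376+142) = 380/518 = 0.73359.
SE = √(p̂(1−p̂)(1/n₁+1/n₂)) = √(0.73359·0.26641·0.00970183) = √(0.00189608) = 0.04354.
z = (0.75000 − 0.69014)/0.04354 = 0.05986/0.04354 = 1.375.

z = 1.375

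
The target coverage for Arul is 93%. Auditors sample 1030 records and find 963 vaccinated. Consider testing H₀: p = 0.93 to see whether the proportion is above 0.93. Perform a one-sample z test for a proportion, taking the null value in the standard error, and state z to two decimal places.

z = 0.62

p̂ = 963/1030 = 0.9350.
Under H₀, SE = √(0.93·0.07/1030) = √(6.32039e-05) = 0.0080.
z = (0.9350 − 0.93)/0.0080 = 0.0050/0.0080 = 0.62.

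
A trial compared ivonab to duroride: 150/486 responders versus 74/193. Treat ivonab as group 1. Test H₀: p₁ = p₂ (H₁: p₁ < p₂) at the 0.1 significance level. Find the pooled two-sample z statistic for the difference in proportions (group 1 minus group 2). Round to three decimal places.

z = -1.869

p̂₁ = 150/486 = 0.30864, p̂₂ = 74/193 = 0.38342.
Pooled p̂ = (150+74)/(486+193) = 224/679 = 0.32990.
SE = √(p̂(1−p̂)(1/n₁+1/n₂)) = √(0.32990·0.67010·0.00723896) = √(0.00160028) = 0.04000.
z = (0.30864 − 0.38342)/0.04000 = -0.07478/0.04000 = -1.869.
p-value = P(Z < -1.869) ≈ 0.0308. With α = 0.1, reject H₀.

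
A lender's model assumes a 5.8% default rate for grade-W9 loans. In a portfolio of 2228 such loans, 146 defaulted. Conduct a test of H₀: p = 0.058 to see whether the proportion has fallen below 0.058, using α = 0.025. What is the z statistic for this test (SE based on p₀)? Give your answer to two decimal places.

p̂ = 146/2228 = 0.06553.
SE = √(p₀(1−p₀)/n) = √(0.054636/2228) = 0.00495.
z = (0.06553 − 0.058)/0.00495 = 0.00753/0.00495 = 1.52.
p-value = P(Z < 1.521) ≈ 0.9358, so at α = 0.025 we fail to reject H₀.

z = 1.52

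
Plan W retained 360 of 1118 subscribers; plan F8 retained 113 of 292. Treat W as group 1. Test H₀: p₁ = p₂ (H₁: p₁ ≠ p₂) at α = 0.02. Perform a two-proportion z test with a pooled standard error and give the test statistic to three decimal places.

p̂₁ = 360/1118 = 0.32200, p̂₂ = 113/292 = 0.38699.
Pooled p̂ = (360+113)/(1118+292) = 473/1410 = 0.33546.
SE = √(0.222927 × 0.00431911) = 0.03103.
z = (0.32200 − 0.38699)/0.03103 = -0.06499/0.03103 = -2.094.
Two-sided p-value ≈ 2·Φ(−2.094) = 0.0362. With α = 0.02, fail to reject H₀.

z = -2.094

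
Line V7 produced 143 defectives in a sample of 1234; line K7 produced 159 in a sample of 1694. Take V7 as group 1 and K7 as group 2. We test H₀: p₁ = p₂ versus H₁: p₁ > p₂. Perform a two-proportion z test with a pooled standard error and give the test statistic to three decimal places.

z = 1.935

p̂₁ = 143/1234 = 0.11588, p̂₂ = 159/1694 = 0.09386.
Pooled p̂ = (143+159)/(1234+1694) = 302/2928 = 0.10314.
SE = √(0.0925038 × 0.00140069) = 0.01138.
z = (0.11588 − 0.09386)/0.01138 = 0.02202/0.01138 = 1.935.
p-value = P(Z > 1.935) ≈ 0.0265.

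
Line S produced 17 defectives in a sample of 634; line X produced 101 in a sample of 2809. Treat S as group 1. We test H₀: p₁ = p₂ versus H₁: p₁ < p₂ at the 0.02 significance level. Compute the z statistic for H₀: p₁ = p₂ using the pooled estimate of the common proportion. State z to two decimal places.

z = -1.14

p̂₁ = 17/634 ≈ 0.02681, p̂₂ = 101/2809 ≈ 0.03596.
Pooled p̂ = (17+101)/(634+2809) = 118/3443 = 0.03427.
SE = √(0.0330978 × 0.00193329) = 0.00800.
z = (0.02681 − 0.03596)/0.00800 = -0.00915/0.00800 = -1.14.
p-value = P(Z < -1.143) ≈ 0.1265, so at α = 0.02 we fail to reject H₀.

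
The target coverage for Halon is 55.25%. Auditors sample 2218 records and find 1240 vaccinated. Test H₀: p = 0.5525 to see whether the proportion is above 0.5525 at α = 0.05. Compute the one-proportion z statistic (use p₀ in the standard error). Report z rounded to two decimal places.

z = 0.62

p̂ = 1240/2218 = 0.5591.
Under H₀, SE = √(0.5525·0.4475/2218) = √(0.000111471) = 0.0106.
z = (0.5591 − 0.5525)/0.0106 = 0.0066/0.0106 = 0.62.
p-value = P(Z > 0.622) ≈ 0.2671; since p > α = 0.05, fail to reject H₀.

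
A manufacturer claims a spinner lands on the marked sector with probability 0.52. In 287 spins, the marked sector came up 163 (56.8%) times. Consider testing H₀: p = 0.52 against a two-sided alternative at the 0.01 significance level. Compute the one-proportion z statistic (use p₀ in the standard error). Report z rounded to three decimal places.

p̂ = 163/287 ≈ 0.56794.
SE = √(p₀(1−p₀)/n) = √(0.2496/287) = 0.02949.
z = (0.56794 − 0.52)/0.02949 = 0.04794/0.02949 = 1.626.
p-value = 2·P(Z > 1.626) ≈ 0.1040; since p > α = 0.01, fail to reject H₀.

z = 1.626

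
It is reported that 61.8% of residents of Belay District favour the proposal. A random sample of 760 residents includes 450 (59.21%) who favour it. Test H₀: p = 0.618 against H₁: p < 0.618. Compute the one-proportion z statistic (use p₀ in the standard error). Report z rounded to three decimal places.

z = -1.469

p̂ = 450/760 ≈ 0.59211.
SE = √(p₀(1−p₀)/n) = √(0.23608/760) = 0.01762.
z = (0.59211 − 0.618)/0.01762 = -0.02589/0.01762 = -1.469.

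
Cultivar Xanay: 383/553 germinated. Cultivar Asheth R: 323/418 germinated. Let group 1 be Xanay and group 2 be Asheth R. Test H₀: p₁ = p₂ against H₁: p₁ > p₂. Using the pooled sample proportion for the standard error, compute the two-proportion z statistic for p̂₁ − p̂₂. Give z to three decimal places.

z = -2.776

p̂₁ = 383/553 = 0.69259, p̂₂ = 323/418 = 0.77273.
Pooled p̂ = (383+323)/(553+418) = 706/971 = 0.72709.
SE = √(p̂(1−p̂)(1/n₁+1/n₂)) = √(0.72709·0.27291·0.00420066) = √(0.000833547) = 0.02887.
z = (0.69259 − 0.77273)/0.02887 = -0.08014/0.02887 = -2.776.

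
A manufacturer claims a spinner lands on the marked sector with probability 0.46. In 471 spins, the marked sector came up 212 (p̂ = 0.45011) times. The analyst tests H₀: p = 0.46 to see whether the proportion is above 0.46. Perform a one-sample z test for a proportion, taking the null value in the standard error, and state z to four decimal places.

p̂ = 212/471 = 0.450106.
Standard error under H₀: √(0.46×0.54/471) = 0.022965.
z = (0.450106 − 0.46)/0.022965 = -0.009894/0.022965 = -0.4308.
p-value = P(Z > -0.431) ≈ 0.6667.

z = -0.4308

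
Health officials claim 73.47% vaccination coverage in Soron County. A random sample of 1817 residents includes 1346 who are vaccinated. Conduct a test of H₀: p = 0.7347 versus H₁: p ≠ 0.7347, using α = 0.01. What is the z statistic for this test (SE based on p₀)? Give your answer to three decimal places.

p̂ = 1346/1817 = 0.74078.
SE = √(p₀(1−p₀)/n) = √(0.19492/1817) = 0.01036.
z = (0.74078 − 0.7347)/0.01036 = 0.00608/0.01036 = 0.587.
Two-sided p-value ≈ 2·Φ(−0.587) = 0.5571. With α = 0.01, fail to reject H₀.

z = 0.587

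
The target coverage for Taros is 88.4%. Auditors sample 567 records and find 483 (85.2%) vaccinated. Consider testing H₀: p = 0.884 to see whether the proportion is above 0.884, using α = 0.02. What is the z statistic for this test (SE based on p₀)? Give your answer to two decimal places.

p̂ = 483/567 = 0.85185.
Standard error under H₀: √(0.884×0.116/567) = 0.01345.
z = (0.85185 − 0.884)/0.01345 = -0.03215/0.01345 = -2.39.
p-value = P(Z > -2.391) ≈ 0.9916. With α = 0.02, fail to reject H₀.

z = -2.39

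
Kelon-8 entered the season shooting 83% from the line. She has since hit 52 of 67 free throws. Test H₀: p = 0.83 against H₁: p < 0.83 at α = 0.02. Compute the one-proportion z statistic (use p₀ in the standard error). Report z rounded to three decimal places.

z = -1.174

p̂ = 52/67 ≈ 0.77612.
Standard error under H₀: √(0.83×0.17/67) = 0.04589.
z = (0.77612 − 0.83)/0.04589 = -0.05388/0.04589 = -1.174.
p-value = P(Z < -1.174) ≈ 0.1202. With α = 0.02, fail to reject H₀.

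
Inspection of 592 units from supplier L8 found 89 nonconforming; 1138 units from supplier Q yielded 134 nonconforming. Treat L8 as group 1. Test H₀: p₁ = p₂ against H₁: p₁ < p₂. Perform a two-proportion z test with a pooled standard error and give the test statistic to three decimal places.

p̂₁ = 89/592 = 0.15034, p̂₂ = 134/1138 = 0.11775.
Pooled p̂ = (89+134)/(592+1138) = 223/1730 = 0.12890.
SE = √(0.112286 × 0.00256792) = 0.01698.
z = (0.15034 − 0.11775)/0.01698 = 0.03259/0.01698 = 1.919.
p-value = P(Z < 1.919) ≈ 0.9725.

z = 1.919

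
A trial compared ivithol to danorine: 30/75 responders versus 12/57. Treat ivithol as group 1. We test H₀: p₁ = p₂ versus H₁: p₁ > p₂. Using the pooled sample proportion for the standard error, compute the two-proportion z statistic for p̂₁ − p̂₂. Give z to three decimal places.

z = 2.315

p̂₁ = 30/75 ≈ 0.40000, p̂₂ = 12/57 ≈ 0.21053.
Pooled p̂ = (30+12)/(75+57) = 42/132 = 0.31818.
SE = √(0.216942 × 0.0308772) = 0.08184.
z = (0.40000 − 0.21053)/0.08184 = 0.18947/0.08184 = 2.315.
p-value = P(Z > 2.315) ≈ 0.0103.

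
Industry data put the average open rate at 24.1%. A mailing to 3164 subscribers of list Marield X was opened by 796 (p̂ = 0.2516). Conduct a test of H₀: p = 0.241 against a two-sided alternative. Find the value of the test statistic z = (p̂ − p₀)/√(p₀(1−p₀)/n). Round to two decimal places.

p̂ = 796/3164 ≈ 0.2516.
Under H₀, SE = √(0.241·0.759/3164) = √(5.78126e-05) = 0.0076.
z = (0.2516 − 0.241)/0.0076 = 0.0106/0.0076 = 1.39.
Two-sided p-value ≈ 2·Φ(−1.392) = 0.1641.

z = 1.39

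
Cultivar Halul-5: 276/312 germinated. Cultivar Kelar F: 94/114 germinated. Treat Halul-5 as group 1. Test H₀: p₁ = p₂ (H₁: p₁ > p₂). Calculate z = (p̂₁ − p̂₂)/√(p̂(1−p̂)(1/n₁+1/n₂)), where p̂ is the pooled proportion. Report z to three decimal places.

z = 1.624

p̂₁ = 276/312 ≈ 0.88462, p̂₂ = 94/114 ≈ 0.82456.
Pooled p̂ = (276+94)/(312+114) = 370/426 = 0.86854.
SE = √(0.114175 × 0.0119771) = 0.03698.
z = (0.88462 − 0.82456)/0.03698 = 0.06006/0.03698 = 1.624.
p-value = P(Z > 1.624) ≈ 0.0522.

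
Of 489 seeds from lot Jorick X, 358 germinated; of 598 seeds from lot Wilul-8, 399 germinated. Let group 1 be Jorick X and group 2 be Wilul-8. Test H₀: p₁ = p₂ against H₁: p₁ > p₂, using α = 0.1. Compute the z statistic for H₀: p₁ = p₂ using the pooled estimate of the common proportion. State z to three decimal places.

z = 2.314

p̂₁ = 358/489 ≈ 0.732106, p̂₂ = 399/598 ≈ 0.667224.
Pooled p̂ = (358+399)/(489+598) = 757/1087 = 0.696412.
SE = √(0.211422 × 0.00371723) = 0.028034.
z = (0.732106 − 0.667224)/0.028034 = 0.064882/0.028034 = 2.314.
p-value = P(Z > 2.314) ≈ 0.0103; since p < α = 0.1, reject H₀.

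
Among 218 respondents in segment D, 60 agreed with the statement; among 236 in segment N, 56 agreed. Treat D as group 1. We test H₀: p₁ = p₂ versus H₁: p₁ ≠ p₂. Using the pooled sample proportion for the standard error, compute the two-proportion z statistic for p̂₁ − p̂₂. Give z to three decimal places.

p̂₁ = 60/218 ≈ 0.27523, p̂₂ = 56/236 ≈ 0.23729.
Pooled p̂ = (60+56)/(218+236) = 116/454 = 0.25551.
SE = √(0.190223 × 0.00882444) = 0.04097.
z = (0.27523 − 0.23729)/0.04097 = 0.03794/0.04097 = 0.926.
p-value = 2·P(Z > 0.926) ≈ 0.3544.

z = 0.926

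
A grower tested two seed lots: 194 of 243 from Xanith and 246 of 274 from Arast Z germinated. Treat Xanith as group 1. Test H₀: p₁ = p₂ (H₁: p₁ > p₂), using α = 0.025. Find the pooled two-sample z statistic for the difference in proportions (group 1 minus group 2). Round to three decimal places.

z = -3.170

p̂₁ = 194/243 ≈ 0.798354, p̂₂ = 246/274 ≈ 0.897810.
Pooled p̂ = (194+246)/(243+274) = 440/517 = 0.851064.
SE = √(0.126754 × 0.00776486) = 0.031372.
z = (0.798354 − 0.897810)/0.031372 = -0.099456/0.031372 = -3.170.
p-value = P(Z > -3.170) ≈ 0.9992, so at α = 0.025 we fail to reject H₀.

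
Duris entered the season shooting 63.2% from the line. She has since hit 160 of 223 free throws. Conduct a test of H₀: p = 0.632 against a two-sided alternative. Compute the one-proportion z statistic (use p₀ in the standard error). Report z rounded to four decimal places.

z = 2.6472

p̂ = 160/223 = 0.7174888.
Standard error under H₀: √(0.632×0.368/223) = 0.0322946.
z = (0.7174888 − 0.632)/0.0322946 = 0.0854888/0.0322946 = 2.6472.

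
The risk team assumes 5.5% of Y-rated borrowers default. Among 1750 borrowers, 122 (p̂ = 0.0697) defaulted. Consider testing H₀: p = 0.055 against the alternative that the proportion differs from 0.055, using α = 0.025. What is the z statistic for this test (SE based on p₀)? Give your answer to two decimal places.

z = 2.70

p̂ = 122/1750 = 0.06971.
Standard error under H₀: √(0.055×0.945/1750) = 0.00545.
z = (0.06971 − 0.055)/0.00545 = 0.01471/0.00545 = 2.70.
p-value = 2·P(Z > 2.700) ≈ 0.0069; since p < α = 0.025, reject H₀.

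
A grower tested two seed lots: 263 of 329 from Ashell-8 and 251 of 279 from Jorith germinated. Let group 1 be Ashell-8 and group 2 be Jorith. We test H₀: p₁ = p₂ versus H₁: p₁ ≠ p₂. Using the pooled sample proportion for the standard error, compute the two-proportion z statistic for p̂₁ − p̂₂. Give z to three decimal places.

p̂₁ = 263/329 = 0.799392, p̂₂ = 251/279 = 0.899642.
Pooled p̂ = (263+251)/(329+279) = 514/608 = 0.845395.
SE = √(p̂(1−p̂)(1/n₁+1/n₂)) = √(0.845395·0.154605·0.00662374) = √(0.00086574) = 0.029423.
z = (0.799392 − 0.899642)/0.029423 = -0.100250/0.029423 = -3.407.

z = -3.407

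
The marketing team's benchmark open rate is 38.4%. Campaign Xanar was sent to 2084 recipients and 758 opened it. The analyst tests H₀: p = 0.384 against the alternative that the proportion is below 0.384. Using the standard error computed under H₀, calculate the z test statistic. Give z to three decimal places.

p̂ = 758/2084 ≈ 0.363724.
Standard error under H₀: √(0.384×0.616/2084) = 0.010654.
z = (0.363724 − 0.384)/0.010654 = -0.020276/0.010654 = -1.903.
p-value = P(Z < -1.903) ≈ 0.0285.

z = -1.903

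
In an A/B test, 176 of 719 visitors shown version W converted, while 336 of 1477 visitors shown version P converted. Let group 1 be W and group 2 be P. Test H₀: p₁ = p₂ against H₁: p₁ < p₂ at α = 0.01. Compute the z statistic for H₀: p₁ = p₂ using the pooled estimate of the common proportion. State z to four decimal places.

p̂₁ = 176/719 ≈ 0.244784, p̂₂ = 336/1477 ≈ 0.227488.
Pooled p̂ = (176+336)/(719+1477) = 512/2196 = 0.233151.
SE = √(p̂(1−p̂)(1/n₁+1/n₂)) = √(0.233151·0.766849·0.00206787) = √(0.000369718) = 0.019228.
z = (0.244784 − 0.227488)/0.019228 = 0.017296/0.019228 = 0.8995.
p-value = P(Z < 0.900) ≈ 0.8158. With α = 0.01, fail to reject H₀.

z = 0.8995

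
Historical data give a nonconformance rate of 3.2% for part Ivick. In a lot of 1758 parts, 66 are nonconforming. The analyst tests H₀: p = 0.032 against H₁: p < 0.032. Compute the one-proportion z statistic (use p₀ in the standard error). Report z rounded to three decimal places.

z = 1.320

p̂ = 66/1758 ≈ 0.037543.
Standard error under H₀: √(0.032×0.968/1758) = 0.004198.
z = (0.037543 − 0.032)/0.004198 = 0.005543/0.004198 = 1.320.
p-value = P(Z < 1.320) ≈ 0.9067.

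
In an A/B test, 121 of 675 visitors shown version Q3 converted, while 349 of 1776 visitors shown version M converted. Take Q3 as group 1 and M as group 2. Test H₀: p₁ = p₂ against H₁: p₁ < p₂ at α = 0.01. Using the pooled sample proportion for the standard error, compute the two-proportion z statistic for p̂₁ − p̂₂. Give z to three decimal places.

p̂₁ = 121/675 ≈ 0.17926, p̂₂ = 349/1776 ≈ 0.19651.
Pooled p̂ = (121+349)/(675+1776) = 470/2451 = 0.19176.
SE = √(p̂(1−p̂)(1/n₁+1/n₂)) = √(0.19176·0.80824·0.00204454) = √(0.000316878) = 0.01780.
z = (0.17926 − 0.19651)/0.01780 = -0.01725/0.01780 = -0.969.
p-value = P(Z < -0.969) ≈ 0.1663; since p > α = 0.01, fail to reject H₀.

z = -0.969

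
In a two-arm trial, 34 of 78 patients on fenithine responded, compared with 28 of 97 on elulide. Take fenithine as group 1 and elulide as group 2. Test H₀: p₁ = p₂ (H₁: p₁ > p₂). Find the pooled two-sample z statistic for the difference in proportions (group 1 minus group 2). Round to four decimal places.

p̂₁ = 34/78 = 0.435897, p̂₂ = 28/97 = 0.288660.
Pooled p̂ = (34+28)/(78+97) = 62/175 = 0.354286.
SE = √(0.228767 × 0.0231298) = 0.072742.
z = (0.435897 − 0.288660)/0.072742 = 0.147237/0.072742 = 2.0241.

z = 2.0241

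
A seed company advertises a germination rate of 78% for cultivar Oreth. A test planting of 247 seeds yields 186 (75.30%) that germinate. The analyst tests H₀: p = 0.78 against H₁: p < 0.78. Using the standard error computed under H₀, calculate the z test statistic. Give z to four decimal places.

z = -1.0230

p̂ = 186/247 = 0.753036.
Standard error under H₀: √(0.78×0.22/247) = 0.026358.
z = (0.753036 − 0.78)/0.026358 = -0.026964/0.026358 = -1.0230.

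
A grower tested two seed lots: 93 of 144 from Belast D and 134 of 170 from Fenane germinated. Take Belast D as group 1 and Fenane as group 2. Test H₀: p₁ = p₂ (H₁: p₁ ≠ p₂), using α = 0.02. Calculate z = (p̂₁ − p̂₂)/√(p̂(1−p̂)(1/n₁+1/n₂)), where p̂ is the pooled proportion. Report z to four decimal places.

p̂₁ = 93/144 = 0.645833, p̂₂ = 134/170 = 0.788235.
Pooled p̂ = (93+134)/(144+170) = 227/314 = 0.722930.
SE = √(0.200302 × 0.0128268) = 0.050688.
z = (0.645833 − 0.788235)/0.050688 = -0.142402/0.050688 = -2.8094.
Two-sided p-value ≈ 2·Φ(−2.809) = 0.0050, so at α = 0.02 we reject H₀.

z = -2.8094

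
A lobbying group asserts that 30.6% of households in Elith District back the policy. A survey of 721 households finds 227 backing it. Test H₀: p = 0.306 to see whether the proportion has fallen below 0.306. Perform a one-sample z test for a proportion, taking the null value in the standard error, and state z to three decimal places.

p̂ = 227/721 = 0.31484.
Standard error under H₀: √(0.306×0.694/721) = 0.01716.
z = (0.31484 − 0.306)/0.01716 = 0.00884/0.01716 = 0.515.

z = 0.515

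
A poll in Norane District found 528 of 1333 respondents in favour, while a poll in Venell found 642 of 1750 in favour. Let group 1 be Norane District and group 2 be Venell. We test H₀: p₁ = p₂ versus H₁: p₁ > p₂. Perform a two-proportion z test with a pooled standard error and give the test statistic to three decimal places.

z = 1.658

p̂₁ = 528/1333 ≈ 0.39610, p̂₂ = 642/1750 ≈ 0.36686.
Pooled p̂ = (528+642)/(1333+1750) = 1170/3083 = 0.37950.
SE = √(0.23548 × 0.00132162) = 0.01764.
z = (0.39610 − 0.36686)/0.01764 = 0.02924/0.01764 = 1.658.
p-value = P(Z > 1.658) ≈ 0.0487.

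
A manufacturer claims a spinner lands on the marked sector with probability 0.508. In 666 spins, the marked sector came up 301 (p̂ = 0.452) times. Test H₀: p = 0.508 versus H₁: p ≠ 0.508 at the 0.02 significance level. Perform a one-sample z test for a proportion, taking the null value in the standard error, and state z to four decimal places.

p̂ = 301/666 ≈ 0.451952.
SE = √(p₀(1−p₀)/n) = √(0.24994/666) = 0.019372.
z = (0.451952 − 0.508)/0.019372 = -0.056048/0.019372 = -2.8932.
p-value = 2·P(Z > 2.893) ≈ 0.0038; since p < α = 0.02, reject H₀.

z = -2.8932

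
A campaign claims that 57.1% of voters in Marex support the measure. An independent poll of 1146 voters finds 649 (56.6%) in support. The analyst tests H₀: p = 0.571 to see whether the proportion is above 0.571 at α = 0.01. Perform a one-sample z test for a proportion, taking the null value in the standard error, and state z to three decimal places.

p̂ = 649/1146 = 0.56632.
SE = √(p₀(1−p₀)/n) = √(0.24496/1146) = 0.01462.
z = (0.56632 − 0.571)/0.01462 = -0.00468/0.01462 = -0.320.
p-value = P(Z > -0.320) ≈ 0.6256, so at α = 0.01 we fail to reject H₀.

z = -0.320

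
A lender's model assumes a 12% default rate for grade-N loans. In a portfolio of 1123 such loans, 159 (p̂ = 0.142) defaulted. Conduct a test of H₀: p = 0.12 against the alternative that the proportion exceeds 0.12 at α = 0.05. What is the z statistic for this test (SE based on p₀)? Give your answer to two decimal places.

z = 2.23

p̂ = 159/1123 = 0.1416.
Under H₀, SE = √(0.12·0.88/1123) = √(9.40338e-05) = 0.0097.
z = (0.1416 − 0.12)/0.0097 = 0.0216/0.0097 = 2.23.
p-value = P(Z > 2.226) ≈ 0.0130, so at α = 0.05 we reject H₀.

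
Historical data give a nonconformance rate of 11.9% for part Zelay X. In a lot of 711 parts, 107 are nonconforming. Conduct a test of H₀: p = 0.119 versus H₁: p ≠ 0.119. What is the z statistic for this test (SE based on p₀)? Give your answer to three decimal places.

z = 2.593

p̂ = 107/711 = 0.150492.
Standard error under H₀: √(0.119×0.881/711) = 0.012143.
z = (0.150492 − 0.119)/0.012143 = 0.031492/0.012143 = 2.593.
Two-sided p-value ≈ 2·Φ(−2.593) = 0.0095.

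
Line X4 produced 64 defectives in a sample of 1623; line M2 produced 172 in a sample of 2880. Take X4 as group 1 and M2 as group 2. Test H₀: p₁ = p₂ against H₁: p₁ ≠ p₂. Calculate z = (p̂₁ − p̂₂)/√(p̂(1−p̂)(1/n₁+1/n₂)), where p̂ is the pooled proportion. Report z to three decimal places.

p̂₁ = 64/1623 ≈ 0.039433, p̂₂ = 172/2880 ≈ 0.059722.
Pooled p̂ = (64+172)/(1623+2880) = 236/4503 = 0.052410.
SE = √(p̂(1−p̂)(1/n₁+1/n₂)) = √(0.052410·0.947590·0.000963365) = √(4.78434e-05) = 0.006917.
z = (0.039433 − 0.059722)/0.006917 = -0.020289/0.006917 = -2.933.

z = -2.933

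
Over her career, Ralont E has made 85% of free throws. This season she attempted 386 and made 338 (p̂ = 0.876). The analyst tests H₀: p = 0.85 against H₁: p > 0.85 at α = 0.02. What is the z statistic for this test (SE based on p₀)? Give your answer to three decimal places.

z = 1.411

p̂ = 338/386 ≈ 0.875648.
Standard error under H₀: √(0.85×0.15/386) = 0.018174.
z = (0.875648 − 0.85)/0.018174 = 0.025648/0.018174 = 1.411.
p-value = P(Z > 1.411) ≈ 0.0791, so at α = 0.02 we fail to reject H₀.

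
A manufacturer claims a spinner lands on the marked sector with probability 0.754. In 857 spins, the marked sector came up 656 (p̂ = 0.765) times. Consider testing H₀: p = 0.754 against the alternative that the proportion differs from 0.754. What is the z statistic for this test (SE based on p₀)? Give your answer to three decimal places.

p̂ = 656/857 ≈ 0.76546.
Under H₀, SE = √(0.754·0.246/857) = √(0.000216434) = 0.01471.
z = (0.76546 − 0.754)/0.01471 = 0.01146/0.01471 = 0.779.

z = 0.779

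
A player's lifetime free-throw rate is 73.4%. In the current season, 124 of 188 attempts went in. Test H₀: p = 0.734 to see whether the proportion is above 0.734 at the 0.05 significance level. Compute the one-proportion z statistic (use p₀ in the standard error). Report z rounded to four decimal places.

p̂ = 124/188 ≈ 0.659574.
Under H₀, SE = √(0.734·0.266/188) = √(0.00103853) = 0.032226.
z = (0.659574 − 0.734)/0.032226 = -0.074426/0.032226 = -2.3095.
p-value = P(Z > -2.309) ≈ 0.9895; since p > α = 0.05, fail to reject H₀.

z = -2.3095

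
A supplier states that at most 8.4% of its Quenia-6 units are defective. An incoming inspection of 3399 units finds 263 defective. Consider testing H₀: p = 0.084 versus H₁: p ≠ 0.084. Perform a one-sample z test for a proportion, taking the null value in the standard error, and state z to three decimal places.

p̂ = 263/3399 ≈ 0.077376.
Under H₀, SE = √(0.084·0.916/3399) = √(2.26372e-05) = 0.004758.
z = (0.077376 − 0.084)/0.004758 = -0.006624/0.004758 = -1.392.

z = -1.392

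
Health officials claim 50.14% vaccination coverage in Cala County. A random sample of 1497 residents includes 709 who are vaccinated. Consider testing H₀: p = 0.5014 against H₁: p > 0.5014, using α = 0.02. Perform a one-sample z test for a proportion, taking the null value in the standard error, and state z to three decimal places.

p̂ = 709/1497 ≈ 0.473614.
SE = √(p₀(1−p₀)/n) = √(0.25/1497) = 0.012923.
z = (0.473614 − 0.5014)/0.012923 = -0.027786/0.012923 = -2.150.
p-value = P(Z > -2.150) ≈ 0.9842, so at α = 0.02 we fail to reject H₀.

z = -2.150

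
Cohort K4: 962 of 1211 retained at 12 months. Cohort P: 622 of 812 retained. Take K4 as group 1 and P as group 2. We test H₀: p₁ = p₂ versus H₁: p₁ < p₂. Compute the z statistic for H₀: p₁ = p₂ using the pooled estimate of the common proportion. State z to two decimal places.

p̂₁ = 962/1211 ≈ 0.7944, p̂₂ = 622/812 ≈ 0.7660.
Pooled p̂ = (962+622)/(1211+812) = 1584/2023 = 0.7830.
SE = √(p̂(1−p̂)(1/n₁+1/n₂)) = √(0.7830·0.2170·0.00205729) = √(0.000349562) = 0.0187.
z = (0.7944 − 0.7660)/0.0187 = 0.0284/0.0187 = 1.52.
p-value = P(Z < 1.518) ≈ 0.9354.

z = 1.52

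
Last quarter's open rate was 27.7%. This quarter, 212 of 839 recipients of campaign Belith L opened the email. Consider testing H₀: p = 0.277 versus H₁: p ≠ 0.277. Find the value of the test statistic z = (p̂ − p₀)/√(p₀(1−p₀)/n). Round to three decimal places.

p̂ = 212/839 = 0.25268.
Standard error under H₀: √(0.277×0.723/839) = 0.01545.
z = (0.25268 − 0.277)/0.01545 = -0.02432/0.01545 = -1.574.

z = -1.574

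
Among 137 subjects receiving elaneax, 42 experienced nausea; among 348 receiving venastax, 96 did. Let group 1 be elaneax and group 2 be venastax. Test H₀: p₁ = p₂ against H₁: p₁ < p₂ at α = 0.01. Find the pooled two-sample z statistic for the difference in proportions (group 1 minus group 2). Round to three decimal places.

z = 0.675

p̂₁ = 42/137 ≈ 0.30657, p̂₂ = 96/348 ≈ 0.27586.
Pooled p̂ = (42+96)/(137+348) = 138/485 = 0.28454.
SE = √(0.203575 × 0.0101728) = 0.04551.
z = (0.30657 − 0.27586)/0.04551 = 0.03071/0.04551 = 0.675.
p-value = P(Z < 0.675) ≈ 0.7501; since p > α = 0.01, fail to reject H₀.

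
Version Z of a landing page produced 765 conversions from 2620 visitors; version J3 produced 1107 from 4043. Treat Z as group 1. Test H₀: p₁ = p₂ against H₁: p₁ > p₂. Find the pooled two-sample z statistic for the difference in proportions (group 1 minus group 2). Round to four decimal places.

z = 1.6126

p̂₁ = 765/2620 = 0.2919847, p̂₂ = 1107/4043 = 0.2738066.
Pooled p̂ = (765+1107)/(2620+4043) = 1872/6663 = 0.2809545.
SE = √(0.202019 × 0.00062902) = 0.0112727.
z = (0.2919847 − 0.2738066)/0.0112727 = 0.0181781/0.0112727 = 1.6126.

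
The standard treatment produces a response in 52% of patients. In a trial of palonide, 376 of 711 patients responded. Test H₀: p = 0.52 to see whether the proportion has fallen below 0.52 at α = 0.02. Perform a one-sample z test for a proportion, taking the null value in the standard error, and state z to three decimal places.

p̂ = 376/711 = 0.52883.
Standard error under H₀: √(0.52×0.48/711) = 0.01874.
z = (0.52883 − 0.52)/0.01874 = 0.00883/0.01874 = 0.471.
p-value = P(Z < 0.471) ≈ 0.6813, so at α = 0.02 we fail to reject H₀.

z = 0.471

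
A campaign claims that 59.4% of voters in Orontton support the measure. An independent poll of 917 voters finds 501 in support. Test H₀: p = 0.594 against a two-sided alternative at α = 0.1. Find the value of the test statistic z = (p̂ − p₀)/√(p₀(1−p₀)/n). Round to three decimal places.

p̂ = 501/917 = 0.54635.
Standard error under H₀: √(0.594×0.406/917) = 0.01622.
z = (0.54635 − 0.594)/0.01622 = -0.04765/0.01622 = -2.938.
Two-sided p-value ≈ 2·Φ(−2.938) = 0.0033. With α = 0.1, reject H₀.

z = -2.938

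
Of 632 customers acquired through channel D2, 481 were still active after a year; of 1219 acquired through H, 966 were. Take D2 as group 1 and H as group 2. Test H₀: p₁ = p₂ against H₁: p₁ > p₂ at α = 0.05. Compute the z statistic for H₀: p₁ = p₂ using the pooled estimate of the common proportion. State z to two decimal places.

z = -1.55

p̂₁ = 481/632 = 0.7611, p̂₂ = 966/1219 = 0.7925.
Pooled p̂ = (481+966)/(632+1219) = 1447/1851 = 0.7817.
SE = √(p̂(1−p̂)(1/n₁+1/n₂)) = √(0.7817·0.2183·0.00240262) = √(0.000409942) = 0.0202.
z = (0.7611 − 0.7925)/0.0202 = -0.0314/0.0202 = -1.55.
p-value = P(Z > -1.550) ≈ 0.9394, so at α = 0.05 we fail to reject H₀.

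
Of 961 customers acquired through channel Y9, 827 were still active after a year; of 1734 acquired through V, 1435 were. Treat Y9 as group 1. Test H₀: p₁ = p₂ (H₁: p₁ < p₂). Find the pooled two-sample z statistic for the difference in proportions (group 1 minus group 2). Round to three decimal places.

z = 2.234

p̂₁ = 827/961 ≈ 0.86056, p̂₂ = 1435/1734 ≈ 0.82757.
Pooled p̂ = (827+1435)/(961+1734) = 2262/2695 = 0.83933.
SE = √(0.134854 × 0.00161728) = 0.01477.
z = (0.86056 − 0.82757)/0.01477 = 0.03299/0.01477 = 2.234.
p-value = P(Z < 2.234) ≈ 0.9873.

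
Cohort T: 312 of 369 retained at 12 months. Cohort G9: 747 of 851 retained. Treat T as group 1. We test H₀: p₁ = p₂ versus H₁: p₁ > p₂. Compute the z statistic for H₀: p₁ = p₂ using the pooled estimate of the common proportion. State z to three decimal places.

p̂₁ = 312/369 = 0.84553, p̂₂ = 747/851 = 0.87779.
Pooled p̂ = (312+747)/(369+851) = 1059/1220 = 0.86803.
SE = √(0.114552 × 0.00388512) = 0.02110.
z = (0.84553 − 0.87779)/0.02110 = -0.03226/0.02110 = -1.529.
p-value = P(Z > -1.529) ≈ 0.9369.

z = -1.529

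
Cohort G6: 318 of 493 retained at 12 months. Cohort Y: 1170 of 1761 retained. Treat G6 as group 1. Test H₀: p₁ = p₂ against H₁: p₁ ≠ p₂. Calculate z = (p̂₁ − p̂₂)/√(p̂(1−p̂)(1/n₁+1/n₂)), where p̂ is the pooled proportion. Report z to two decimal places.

p̂₁ = 318/493 = 0.6450, p̂₂ = 1170/1761 = 0.6644.
Pooled p̂ = (318+1170)/(493+1761) = 1488/2254 = 0.6602.
SE = √(p̂(1−p̂)(1/n₁+1/n₂)) = √(0.6602·0.3398·0.00259626) = √(0.000582467) = 0.0241.
z = (0.6450 − 0.6644)/0.0241 = -0.0194/0.0241 = -0.80.

z = -0.80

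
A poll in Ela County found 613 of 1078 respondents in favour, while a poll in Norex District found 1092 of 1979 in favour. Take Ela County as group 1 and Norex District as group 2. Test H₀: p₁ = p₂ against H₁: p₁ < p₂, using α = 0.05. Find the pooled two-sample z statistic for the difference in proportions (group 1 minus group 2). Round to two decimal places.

z = 0.90

p̂₁ = 613/1078 ≈ 0.56865, p̂₂ = 1092/1979 ≈ 0.55179.
Pooled p̂ = (613+1092)/(1078+1979) = 1705/3057 = 0.55774.
SE = √(0.246667 × 0.00143295) = 0.01880.
z = (0.56865 − 0.55179)/0.01880 = 0.01686/0.01880 = 0.90.
p-value = P(Z < 0.896) ≈ 0.8150. With α = 0.05, fail to reject H₀.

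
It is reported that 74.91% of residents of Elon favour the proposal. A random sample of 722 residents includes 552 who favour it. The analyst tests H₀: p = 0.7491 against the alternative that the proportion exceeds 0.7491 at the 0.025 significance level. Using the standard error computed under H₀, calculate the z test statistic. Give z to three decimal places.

z = 0.957

p̂ = 552/722 ≈ 0.76454.
SE = √(p₀(1−p₀)/n) = √(0.18795/722) = 0.01613.
z = (0.76454 − 0.7491)/0.01613 = 0.01544/0.01613 = 0.957.
p-value = P(Z > 0.957) ≈ 0.1692. With α = 0.025, fail to reject H₀.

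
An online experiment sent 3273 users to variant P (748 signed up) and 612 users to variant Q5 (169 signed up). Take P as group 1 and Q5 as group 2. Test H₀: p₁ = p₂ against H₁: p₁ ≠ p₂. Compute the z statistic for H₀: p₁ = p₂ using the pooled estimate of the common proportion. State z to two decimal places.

p̂₁ = 748/3273 ≈ 0.2285, p̂₂ = 169/612 ≈ 0.2761.
Pooled p̂ = (748+169)/(3273+612) = 917/3885 = 0.2360.
SE = √(0.180323 × 0.00193952) = 0.0187.
z = (0.2285 − 0.2761)/0.0187 = -0.0476/0.0187 = -2.55.

z = -2.55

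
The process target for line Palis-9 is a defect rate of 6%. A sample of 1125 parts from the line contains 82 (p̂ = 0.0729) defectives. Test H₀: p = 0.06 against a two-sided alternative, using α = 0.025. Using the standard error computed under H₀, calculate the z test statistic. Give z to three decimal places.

z = 1.820

p̂ = 82/1125 = 0.072889.
Under H₀, SE = √(0.06·0.94/1125) = √(5.01333e-05) = 0.007080.
z = (0.072889 − 0.06)/0.007080 = 0.012889/0.007080 = 1.820.
p-value = 2·P(Z > 1.820) ≈ 0.0687. With α = 0.025, fail to reject H₀.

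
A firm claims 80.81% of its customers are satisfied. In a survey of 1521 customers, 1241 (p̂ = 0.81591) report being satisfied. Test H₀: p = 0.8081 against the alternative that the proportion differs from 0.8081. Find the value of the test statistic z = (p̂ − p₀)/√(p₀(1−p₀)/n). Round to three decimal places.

p̂ = 1241/1521 = 0.815911.
SE = √(p₀(1−p₀)/n) = √(0.15507/1521) = 0.010097.
z = (0.815911 − 0.8081)/0.010097 = 0.007811/0.010097 = 0.774.
Two-sided p-value ≈ 2·Φ(−0.774) = 0.4392.

z = 0.774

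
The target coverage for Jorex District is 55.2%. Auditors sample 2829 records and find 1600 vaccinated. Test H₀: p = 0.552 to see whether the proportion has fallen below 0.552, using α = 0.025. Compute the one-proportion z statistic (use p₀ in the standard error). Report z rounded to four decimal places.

p̂ = 1600/2829 ≈ 0.5655709.
Under H₀, SE = √(0.552·0.448/2829) = √(8.74146e-05) = 0.0093496.
z = (0.5655709 − 0.552)/0.0093496 = 0.0135709/0.0093496 = 1.4515.
p-value = P(Z < 1.451) ≈ 0.9267, so at α = 0.025 we fail to reject H₀.

z = 1.4515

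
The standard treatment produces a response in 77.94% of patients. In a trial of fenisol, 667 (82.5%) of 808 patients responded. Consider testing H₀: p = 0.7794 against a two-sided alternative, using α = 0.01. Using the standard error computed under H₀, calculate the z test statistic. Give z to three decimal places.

z = 3.160

p̂ = 667/808 = 0.82550.
Under H₀, SE = √(0.7794·0.2206/808) = √(0.000212792) = 0.01459.
z = (0.82550 − 0.7794)/0.01459 = 0.04610/0.01459 = 3.160.
Two-sided p-value ≈ 2·Φ(−3.160) = 0.0016; since p < α = 0.01, reject H₀.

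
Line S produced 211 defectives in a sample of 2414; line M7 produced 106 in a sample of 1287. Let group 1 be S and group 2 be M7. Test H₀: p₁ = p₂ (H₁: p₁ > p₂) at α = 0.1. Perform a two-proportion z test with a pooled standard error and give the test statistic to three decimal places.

p̂₁ = 211/2414 ≈ 0.087407, p̂₂ = 106/1287 ≈ 0.082362.
Pooled p̂ = (211+106)/(2414+1287) = 317/3701 = 0.085653.
SE = √(p̂(1−p̂)(1/n₁+1/n₂)) = √(0.085653·0.914347·0.00119125) = √(9.32942e-05) = 0.009659.
z = (0.087407 − 0.082362)/0.009659 = 0.005045/0.009659 = 0.522.
p-value = P(Z > 0.522) ≈ 0.3007, so at α = 0.1 we fail to reject H₀.

z = 0.522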